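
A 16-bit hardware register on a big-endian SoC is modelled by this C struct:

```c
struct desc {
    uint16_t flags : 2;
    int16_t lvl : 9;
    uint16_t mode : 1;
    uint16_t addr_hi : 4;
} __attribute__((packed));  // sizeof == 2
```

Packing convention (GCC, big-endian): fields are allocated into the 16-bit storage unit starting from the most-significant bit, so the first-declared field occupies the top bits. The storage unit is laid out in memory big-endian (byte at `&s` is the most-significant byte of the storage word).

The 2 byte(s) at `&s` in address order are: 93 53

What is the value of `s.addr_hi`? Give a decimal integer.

3

[0]=0x93 [1]=0x53 (big-endian) → word 0x9353
flags:2 @ bit 14 → (0x9353>>14)&0x3 = 0x2
lvl:9 @ bit 5 → (0x9353>>5)&0x1ff = 0x9a
mode:1 @ bit 4 → (0x9353>>4)&0x1 = 0x1
addr_hi:4 @ bit 0 → (0x9353>>0)&0xf = 0x3  ←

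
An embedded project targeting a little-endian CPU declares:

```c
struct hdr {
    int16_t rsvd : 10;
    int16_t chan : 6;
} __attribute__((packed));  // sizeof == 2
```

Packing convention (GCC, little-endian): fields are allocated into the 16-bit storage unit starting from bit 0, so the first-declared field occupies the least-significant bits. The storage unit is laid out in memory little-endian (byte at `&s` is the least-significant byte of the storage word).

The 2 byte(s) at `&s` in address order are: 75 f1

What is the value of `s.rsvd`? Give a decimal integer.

[0]=0x75 [1]=0xf1 (little-endian) → word 0xf175
rsvd [0+:10] = (word>>0) & 0x3ff = 373  ←
chan [10+:6] = (word>>10) & 0x3f = 60
rsvd signed 10b, MSB=0: value = 373

373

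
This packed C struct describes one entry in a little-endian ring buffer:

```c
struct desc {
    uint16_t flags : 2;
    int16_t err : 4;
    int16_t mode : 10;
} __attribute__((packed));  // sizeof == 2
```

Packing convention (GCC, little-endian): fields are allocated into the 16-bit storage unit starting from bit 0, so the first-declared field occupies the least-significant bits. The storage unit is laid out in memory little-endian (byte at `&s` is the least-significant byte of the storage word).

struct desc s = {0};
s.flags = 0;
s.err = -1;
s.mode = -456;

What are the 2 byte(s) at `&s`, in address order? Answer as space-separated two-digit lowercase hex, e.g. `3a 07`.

flags:2 = 0 → 0x0 << 0 → word 0x0000
err:4 = -1 → 0xf << 2 → word 0x003c
mode:10 = -456 → 0x238 << 6 → word 0x8e3c
word = 0x8e3c → little-endian bytes:
  [0]=0x3c  [1]=0x8e

3c 8e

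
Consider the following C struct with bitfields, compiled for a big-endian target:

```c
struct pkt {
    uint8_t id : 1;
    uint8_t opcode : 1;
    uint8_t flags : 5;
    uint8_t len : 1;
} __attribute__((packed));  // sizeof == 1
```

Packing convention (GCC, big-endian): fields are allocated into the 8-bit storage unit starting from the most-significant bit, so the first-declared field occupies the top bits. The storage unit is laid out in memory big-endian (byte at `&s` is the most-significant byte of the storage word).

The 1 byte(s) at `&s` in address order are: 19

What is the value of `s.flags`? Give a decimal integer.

[0]=0x19 (big-endian) → word 0x19
id:1 @ bit 7 → (0x19>>7)&0x1 = 0x0
opcode:1 @ bit 6 → (0x19>>6)&0x1 = 0x0
flags:5 @ bit 1 → (0x19>>1)&0x1f = 0xc  ←
len:1 @ bit 0 → (0x19>>0)&0x1 = 0x1

12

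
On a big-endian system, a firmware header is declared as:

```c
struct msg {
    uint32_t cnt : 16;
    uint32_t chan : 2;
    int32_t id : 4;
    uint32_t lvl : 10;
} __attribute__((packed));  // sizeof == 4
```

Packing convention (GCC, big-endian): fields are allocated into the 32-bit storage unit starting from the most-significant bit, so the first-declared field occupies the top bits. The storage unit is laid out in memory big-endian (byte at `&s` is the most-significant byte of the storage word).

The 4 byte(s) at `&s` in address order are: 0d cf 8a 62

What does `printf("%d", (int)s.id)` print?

[0]=0x0d [1]=0xcf [2]=0x8a [3]=0x62 (big-endian) → word 0x0dcf8a62
cnt [16+:16] = (word>>16) & 0xffff = 3535
chan [14+:2] = (word>>14) & 0x3 = 2
id [10+:4] = (word>>10) & 0xf = 2  ←
lvl [0+:10] = (word>>0) & 0x3ff = 610
id signed 4b, MSB=0: value = 2

2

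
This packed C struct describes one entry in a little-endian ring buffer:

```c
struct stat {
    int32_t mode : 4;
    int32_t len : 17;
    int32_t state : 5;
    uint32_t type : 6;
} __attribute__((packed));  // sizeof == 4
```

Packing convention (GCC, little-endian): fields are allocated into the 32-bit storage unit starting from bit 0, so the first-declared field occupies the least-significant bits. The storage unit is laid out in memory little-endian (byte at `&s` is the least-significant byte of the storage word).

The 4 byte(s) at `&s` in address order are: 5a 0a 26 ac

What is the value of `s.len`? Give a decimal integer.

24741

[0]=0x5a [1]=0x0a [2]=0x26 [3]=0xac (little-endian) → word 0xac260a5a
mode [0+:4] = (word>>0) & 0xf = 10
len [4+:17] = (word>>4) & 0x1ffff = 24741  ←
state [21+:5] = (word>>21) & 0x1f = 1
type [26+:6] = (word>>26) & 0x3f = 43
len signed 17b, MSB=0: value = 24741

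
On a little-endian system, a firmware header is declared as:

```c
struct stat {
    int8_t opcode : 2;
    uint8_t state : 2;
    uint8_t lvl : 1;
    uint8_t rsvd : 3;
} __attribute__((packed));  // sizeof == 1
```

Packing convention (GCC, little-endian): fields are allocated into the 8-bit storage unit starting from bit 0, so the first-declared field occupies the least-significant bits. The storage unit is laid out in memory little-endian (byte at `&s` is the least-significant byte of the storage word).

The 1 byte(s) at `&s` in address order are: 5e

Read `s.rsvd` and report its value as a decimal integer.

[0]=0x5e (little-endian) → word 0x5e
opcode [0+:2] = (word>>0) & 0x3 = 2
state [2+:2] = (word>>2) & 0x3 = 3
lvl [4+:1] = (word>>4) & 0x1 = 1
rsvd [5+:3] = (word>>5) & 0x7 = 2  ←

2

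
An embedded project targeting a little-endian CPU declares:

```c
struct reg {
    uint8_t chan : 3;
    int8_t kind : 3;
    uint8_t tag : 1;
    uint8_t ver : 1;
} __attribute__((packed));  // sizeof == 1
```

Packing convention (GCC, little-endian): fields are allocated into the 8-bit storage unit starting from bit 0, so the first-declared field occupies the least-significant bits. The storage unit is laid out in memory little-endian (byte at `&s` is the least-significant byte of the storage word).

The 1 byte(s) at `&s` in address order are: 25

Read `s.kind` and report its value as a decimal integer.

[0]=0x25 (little-endian) → word 0x25
chan:3 @ bit 0 → (0x25>>0)&0x7 = 0x5
kind:3 @ bit 3 → (0x25>>3)&0x7 = 0x4  ←
tag:1 @ bit 6 → (0x25>>6)&0x1 = 0x0
ver:1 @ bit 7 → (0x25>>7)&0x1 = 0x0
kind signed 3b, MSB=1: 4 - 8 = -4

-4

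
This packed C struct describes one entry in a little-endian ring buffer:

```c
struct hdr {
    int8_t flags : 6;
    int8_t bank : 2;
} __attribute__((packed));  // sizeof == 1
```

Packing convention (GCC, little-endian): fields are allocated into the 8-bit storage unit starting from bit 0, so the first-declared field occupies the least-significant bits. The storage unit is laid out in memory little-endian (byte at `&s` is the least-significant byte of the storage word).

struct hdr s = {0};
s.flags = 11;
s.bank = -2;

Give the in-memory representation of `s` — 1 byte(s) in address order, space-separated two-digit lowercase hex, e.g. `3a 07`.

8b

[0+:6] flags=11 & 0x3f = 0xb; word=0x0b
[6+:2] bank=-2 & 0x3 = 0x2; word=0x8b
word = 0x8b → little-endian bytes:
  [0]=0x8b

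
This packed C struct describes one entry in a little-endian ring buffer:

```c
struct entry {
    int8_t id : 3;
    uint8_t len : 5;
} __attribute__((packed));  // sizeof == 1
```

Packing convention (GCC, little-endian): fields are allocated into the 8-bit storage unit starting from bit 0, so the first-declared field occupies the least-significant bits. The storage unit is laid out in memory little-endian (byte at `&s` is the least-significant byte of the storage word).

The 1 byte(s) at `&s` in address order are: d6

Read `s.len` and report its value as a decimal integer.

26

[0]=0xd6 (little-endian) → word 0xd6
id [0+:3] = (word>>0) & 0x7 = 6
len [3+:5] = (word>>3) & 0x1f = 26  ←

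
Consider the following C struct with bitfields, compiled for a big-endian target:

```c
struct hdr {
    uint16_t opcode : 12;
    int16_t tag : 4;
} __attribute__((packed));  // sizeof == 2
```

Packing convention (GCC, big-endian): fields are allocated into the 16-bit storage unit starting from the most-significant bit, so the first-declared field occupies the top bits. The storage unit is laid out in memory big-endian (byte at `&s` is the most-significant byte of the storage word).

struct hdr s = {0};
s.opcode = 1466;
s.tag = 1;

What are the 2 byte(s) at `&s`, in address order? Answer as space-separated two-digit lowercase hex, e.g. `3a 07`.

opcode (12b) val=1466 bits=0x5ba at bit 4: 0x5ba0
tag (4b) val=1 bits=0x1 at bit 0: 0x5ba1
word = 0x5ba1 → big-endian bytes:
  [0]=0x5b  [1]=0xa1

5b a1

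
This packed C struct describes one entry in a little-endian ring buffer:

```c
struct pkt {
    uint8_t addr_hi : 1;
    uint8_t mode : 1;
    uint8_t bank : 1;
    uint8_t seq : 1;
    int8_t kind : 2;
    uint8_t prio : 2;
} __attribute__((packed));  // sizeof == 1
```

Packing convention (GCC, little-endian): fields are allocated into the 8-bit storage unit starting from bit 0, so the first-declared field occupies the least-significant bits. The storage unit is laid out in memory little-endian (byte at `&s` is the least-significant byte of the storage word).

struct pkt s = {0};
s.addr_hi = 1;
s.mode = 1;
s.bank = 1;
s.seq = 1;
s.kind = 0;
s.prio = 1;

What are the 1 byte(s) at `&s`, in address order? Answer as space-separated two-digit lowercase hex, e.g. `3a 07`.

4f

addr_hi (1b) val=1 bits=0x1 at bit 0: 0x01
mode (1b) val=1 bits=0x1 at bit 1: 0x03
bank (1b) val=1 bits=0x1 at bit 2: 0x07
seq (1b) val=1 bits=0x1 at bit 3: 0x0f
kind (2b) val=0 bits=0x0 at bit 4: 0x0f
prio (2b) val=1 bits=0x1 at bit 6: 0x4f
word = 0x4f → little-endian bytes:
  [0]=0x4f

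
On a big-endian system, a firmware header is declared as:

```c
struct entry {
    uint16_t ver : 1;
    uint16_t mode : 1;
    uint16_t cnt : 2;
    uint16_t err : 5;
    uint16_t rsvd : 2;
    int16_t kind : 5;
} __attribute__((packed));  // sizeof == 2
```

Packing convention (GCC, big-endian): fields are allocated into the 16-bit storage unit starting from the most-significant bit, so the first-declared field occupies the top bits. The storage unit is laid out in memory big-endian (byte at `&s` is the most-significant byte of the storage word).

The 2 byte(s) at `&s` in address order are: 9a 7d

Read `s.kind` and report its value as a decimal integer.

-3

[0]=0x9a [1]=0x7d (big-endian) → word 0x9a7d
ver [15+:1] = (word>>15) & 0x1 = 1
mode [14+:1] = (word>>14) & 0x1 = 0
cnt [12+:2] = (word>>12) & 0x3 = 1
err [7+:5] = (word>>7) & 0x1f = 20
rsvd [5+:2] = (word>>5) & 0x3 = 3
kind [0+:5] = (word>>0) & 0x1f = 29  ←
kind signed 5b, MSB=1: 29 - 32 = -3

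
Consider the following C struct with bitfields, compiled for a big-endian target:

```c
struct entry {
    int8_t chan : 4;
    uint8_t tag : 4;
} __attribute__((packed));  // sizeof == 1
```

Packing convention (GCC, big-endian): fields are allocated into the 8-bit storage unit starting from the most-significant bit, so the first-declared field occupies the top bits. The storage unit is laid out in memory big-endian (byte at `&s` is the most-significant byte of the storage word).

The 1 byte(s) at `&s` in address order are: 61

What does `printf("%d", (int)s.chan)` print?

6

[0]=0x61 (big-endian) → word 0x61
chan:4 @ bit 4 → (0x61>>4)&0xf = 0x6  ←
tag:4 @ bit 0 → (0x61>>0)&0xf = 0x1
chan signed 4b, MSB=0: value = 6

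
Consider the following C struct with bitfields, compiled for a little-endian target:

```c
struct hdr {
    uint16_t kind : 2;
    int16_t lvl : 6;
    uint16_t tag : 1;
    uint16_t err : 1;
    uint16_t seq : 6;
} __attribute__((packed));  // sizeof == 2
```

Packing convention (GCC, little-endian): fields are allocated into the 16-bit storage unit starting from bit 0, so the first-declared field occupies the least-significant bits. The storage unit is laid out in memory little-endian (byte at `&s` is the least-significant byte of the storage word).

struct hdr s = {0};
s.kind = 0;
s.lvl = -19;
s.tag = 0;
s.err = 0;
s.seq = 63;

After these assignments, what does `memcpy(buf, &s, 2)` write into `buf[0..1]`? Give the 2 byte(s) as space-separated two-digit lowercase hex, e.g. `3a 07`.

b4 fc

[0+:2] kind=0 & 0x3 = 0x0; word=0x0000
[2+:6] lvl=-19 & 0x3f = 0x2d; word=0x00b4
[8+:1] tag=0 & 0x1 = 0x0; word=0x00b4
[9+:1] err=0 & 0x1 = 0x0; word=0x00b4
[10+:6] seq=63 & 0x3f = 0x3f; word=0xfcb4
word = 0xfcb4 → little-endian bytes:
  [0]=0xb4  [1]=0xfc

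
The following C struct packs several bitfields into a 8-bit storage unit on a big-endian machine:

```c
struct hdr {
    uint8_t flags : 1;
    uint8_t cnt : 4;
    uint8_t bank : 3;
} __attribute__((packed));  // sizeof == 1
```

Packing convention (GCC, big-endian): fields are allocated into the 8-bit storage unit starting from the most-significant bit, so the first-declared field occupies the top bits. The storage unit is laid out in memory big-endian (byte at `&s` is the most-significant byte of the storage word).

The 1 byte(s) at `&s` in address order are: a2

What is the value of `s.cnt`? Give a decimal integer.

4

[0]=0xa2 (big-endian) → word 0xa2
flags:1 @ bit 7 → (0xa2>>7)&0x1 = 0x1
cnt:4 @ bit 3 → (0xa2>>3)&0xf = 0x4  ←
bank:3 @ bit 0 → (0xa2>>0)&0x7 = 0x2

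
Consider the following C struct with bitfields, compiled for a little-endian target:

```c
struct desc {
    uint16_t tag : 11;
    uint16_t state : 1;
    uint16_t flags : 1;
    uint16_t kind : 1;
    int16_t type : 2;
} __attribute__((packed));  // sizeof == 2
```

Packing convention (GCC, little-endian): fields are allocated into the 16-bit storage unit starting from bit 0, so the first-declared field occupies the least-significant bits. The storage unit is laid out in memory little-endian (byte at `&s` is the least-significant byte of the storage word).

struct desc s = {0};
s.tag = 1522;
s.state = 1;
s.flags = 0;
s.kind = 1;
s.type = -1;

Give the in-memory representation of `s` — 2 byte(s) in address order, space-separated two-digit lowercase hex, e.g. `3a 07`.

[0+:11] tag=1522 & 0x7ff = 0x5f2; word=0x05f2
[11+:1] state=1 & 0x1 = 0x1; word=0x0df2
[12+:1] flags=0 & 0x1 = 0x0; word=0x0df2
[13+:1] kind=1 & 0x1 = 0x1; word=0x2df2
[14+:2] type=-1 & 0x3 = 0x3; word=0xedf2
word = 0xedf2 → little-endian bytes:
  [0]=0xf2  [1]=0xed

f2 ed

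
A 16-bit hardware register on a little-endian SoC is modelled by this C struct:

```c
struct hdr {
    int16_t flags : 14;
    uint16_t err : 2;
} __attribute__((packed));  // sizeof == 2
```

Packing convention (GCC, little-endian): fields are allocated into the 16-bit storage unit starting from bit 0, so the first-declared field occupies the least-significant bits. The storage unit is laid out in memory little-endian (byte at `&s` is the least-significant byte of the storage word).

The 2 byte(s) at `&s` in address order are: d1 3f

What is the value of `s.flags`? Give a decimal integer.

-47

[0]=0xd1 [1]=0x3f (little-endian) → word 0x3fd1
flags:14 @ bit 0 → (0x3fd1>>0)&0x3fff = 0x3fd1  ←
err:2 @ bit 14 → (0x3fd1>>14)&0x3 = 0x0
flags signed 14b, MSB=1: 16337 - 16384 = -47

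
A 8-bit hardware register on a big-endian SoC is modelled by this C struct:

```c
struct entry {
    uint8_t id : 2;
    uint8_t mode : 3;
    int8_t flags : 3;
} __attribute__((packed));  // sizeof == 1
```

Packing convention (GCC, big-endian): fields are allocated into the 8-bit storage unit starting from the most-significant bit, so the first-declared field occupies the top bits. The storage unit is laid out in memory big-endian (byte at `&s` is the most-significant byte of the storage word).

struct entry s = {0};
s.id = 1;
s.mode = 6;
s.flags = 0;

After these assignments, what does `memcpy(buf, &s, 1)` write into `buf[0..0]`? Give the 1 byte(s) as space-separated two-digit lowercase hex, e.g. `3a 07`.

id:2 = 1 → 0x1 << 6 → word 0x40
mode:3 = 6 → 0x6 << 3 → word 0x70
flags:3 = 0 → 0x0 << 0 → word 0x70
word = 0x70 → big-endian bytes:
  [0]=0x70

70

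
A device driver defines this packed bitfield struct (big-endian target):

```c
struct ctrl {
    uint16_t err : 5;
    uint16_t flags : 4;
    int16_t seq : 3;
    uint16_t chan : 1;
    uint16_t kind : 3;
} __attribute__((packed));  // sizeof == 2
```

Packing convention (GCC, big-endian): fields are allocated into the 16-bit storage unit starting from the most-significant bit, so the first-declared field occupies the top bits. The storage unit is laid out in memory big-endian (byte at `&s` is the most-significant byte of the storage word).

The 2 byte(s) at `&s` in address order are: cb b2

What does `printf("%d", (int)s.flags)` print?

[0]=0xcb [1]=0xb2 (big-endian) → word 0xcbb2
err:5 @ bit 11 → (0xcbb2>>11)&0x1f = 0x19
flags:4 @ bit 7 → (0xcbb2>>7)&0xf = 0x7  ←
seq:3 @ bit 4 → (0xcbb2>>4)&0x7 = 0x3
chan:1 @ bit 3 → (0xcbb2>>3)&0x1 = 0x0
kind:3 @ bit 0 → (0xcbb2>>0)&0x7 = 0x2

7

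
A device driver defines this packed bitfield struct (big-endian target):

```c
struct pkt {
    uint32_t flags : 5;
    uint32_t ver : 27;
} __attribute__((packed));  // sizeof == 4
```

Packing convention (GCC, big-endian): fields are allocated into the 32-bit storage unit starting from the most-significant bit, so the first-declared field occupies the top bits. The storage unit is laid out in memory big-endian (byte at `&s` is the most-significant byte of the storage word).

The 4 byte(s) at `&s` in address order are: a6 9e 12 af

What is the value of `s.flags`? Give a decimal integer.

20

[0]=0xa6 [1]=0x9e [2]=0x12 [3]=0xaf (big-endian) → word 0xa69e12af
flags:5 @ bit 27 → (0xa69e12af>>27)&0x1f = 0x14  ←
ver:27 @ bit 0 → (0xa69e12af>>0)&0x7ffffff = 0x69e12af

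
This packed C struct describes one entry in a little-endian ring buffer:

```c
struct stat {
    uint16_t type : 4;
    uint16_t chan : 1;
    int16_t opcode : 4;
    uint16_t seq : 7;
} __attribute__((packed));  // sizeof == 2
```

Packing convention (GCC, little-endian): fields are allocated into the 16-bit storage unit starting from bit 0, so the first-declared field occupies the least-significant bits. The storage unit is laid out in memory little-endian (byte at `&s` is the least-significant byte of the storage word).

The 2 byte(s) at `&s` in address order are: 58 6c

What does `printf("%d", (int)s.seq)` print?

[0]=0x58 [1]=0x6c (little-endian) → word 0x6c58
type [0+:4] = (word>>0) & 0xf = 8
chan [4+:1] = (word>>4) & 0x1 = 1
opcode [5+:4] = (word>>5) & 0xf = 2
seq [9+:7] = (word>>9) & 0x7f = 54  ←

54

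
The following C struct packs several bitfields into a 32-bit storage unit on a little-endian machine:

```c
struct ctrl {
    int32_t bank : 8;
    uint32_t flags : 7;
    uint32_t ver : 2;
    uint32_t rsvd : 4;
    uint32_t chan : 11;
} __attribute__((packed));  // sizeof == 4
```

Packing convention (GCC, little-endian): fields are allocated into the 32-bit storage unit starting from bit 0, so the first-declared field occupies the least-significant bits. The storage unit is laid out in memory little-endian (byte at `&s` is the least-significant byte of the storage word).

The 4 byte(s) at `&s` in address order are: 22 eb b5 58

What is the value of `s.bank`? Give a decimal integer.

[0]=0x22 [1]=0xeb [2]=0xb5 [3]=0x58 (little-endian) → word 0x58b5eb22
bank [0+:8] = (word>>0) & 0xff = 34  ←
flags [8+:7] = (word>>8) & 0x7f = 107
ver [15+:2] = (word>>15) & 0x3 = 3
rsvd [17+:4] = (word>>17) & 0xf = 10
chan [21+:11] = (word>>21) & 0x7ff = 709
bank signed 8b, MSB=0: value = 34

34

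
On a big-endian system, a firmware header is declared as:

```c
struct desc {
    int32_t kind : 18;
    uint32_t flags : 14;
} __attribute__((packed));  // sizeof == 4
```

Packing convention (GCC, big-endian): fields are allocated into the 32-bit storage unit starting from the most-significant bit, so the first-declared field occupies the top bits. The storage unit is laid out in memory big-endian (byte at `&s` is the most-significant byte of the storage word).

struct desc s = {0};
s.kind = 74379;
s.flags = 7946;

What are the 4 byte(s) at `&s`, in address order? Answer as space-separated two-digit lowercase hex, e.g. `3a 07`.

kind:18 = 74379 → 0x1228b << 14 → word 0x48a2c000
flags:14 = 7946 → 0x1f0a << 0 → word 0x48a2df0a
word = 0x48a2df0a → big-endian bytes:
  [0]=0x48  [1]=0xa2  [2]=0xdf  [3]=0x0a

48 a2 df 0a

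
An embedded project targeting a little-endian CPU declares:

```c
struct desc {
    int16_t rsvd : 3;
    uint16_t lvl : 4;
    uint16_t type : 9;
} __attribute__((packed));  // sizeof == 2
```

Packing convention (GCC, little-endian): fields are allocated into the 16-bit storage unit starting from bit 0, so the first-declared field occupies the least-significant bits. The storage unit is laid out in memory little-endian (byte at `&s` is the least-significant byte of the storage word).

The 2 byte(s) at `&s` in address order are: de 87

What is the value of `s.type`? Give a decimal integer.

271

[0]=0xde [1]=0x87 (little-endian) → word 0x87de
rsvd:3 @ bit 0 → (0x87de>>0)&0x7 = 0x6
lvl:4 @ bit 3 → (0x87de>>3)&0xf = 0xb
type:9 @ bit 7 → (0x87de>>7)&0x1ff = 0x10f  ←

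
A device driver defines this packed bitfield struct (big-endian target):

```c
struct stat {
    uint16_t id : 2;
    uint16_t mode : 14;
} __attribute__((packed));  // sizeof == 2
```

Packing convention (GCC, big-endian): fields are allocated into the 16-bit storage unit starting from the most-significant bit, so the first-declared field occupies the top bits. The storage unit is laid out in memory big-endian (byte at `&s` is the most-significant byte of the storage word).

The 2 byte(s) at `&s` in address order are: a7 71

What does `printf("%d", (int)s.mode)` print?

[0]=0xa7 [1]=0x71 (big-endian) → word 0xa771
id [14+:2] = (word>>14) & 0x3 = 2
mode [0+:14] = (word>>0) & 0x3fff = 10097  ←

10097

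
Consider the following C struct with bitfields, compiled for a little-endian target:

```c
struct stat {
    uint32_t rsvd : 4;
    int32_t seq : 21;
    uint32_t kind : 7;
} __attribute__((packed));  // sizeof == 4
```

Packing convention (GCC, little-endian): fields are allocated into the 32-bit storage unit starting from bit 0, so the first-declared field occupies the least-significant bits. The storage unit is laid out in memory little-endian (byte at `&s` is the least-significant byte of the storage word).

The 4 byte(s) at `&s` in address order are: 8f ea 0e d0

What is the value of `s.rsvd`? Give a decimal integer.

15

[0]=0x8f [1]=0xea [2]=0x0e [3]=0xd0 (little-endian) → word 0xd00eea8f
rsvd:4 @ bit 0 → (0xd00eea8f>>0)&0xf = 0xf  ←
seq:21 @ bit 4 → (0xd00eea8f>>4)&0x1fffff = 0xeea8
kind:7 @ bit 25 → (0xd00eea8f>>25)&0x7f = 0x68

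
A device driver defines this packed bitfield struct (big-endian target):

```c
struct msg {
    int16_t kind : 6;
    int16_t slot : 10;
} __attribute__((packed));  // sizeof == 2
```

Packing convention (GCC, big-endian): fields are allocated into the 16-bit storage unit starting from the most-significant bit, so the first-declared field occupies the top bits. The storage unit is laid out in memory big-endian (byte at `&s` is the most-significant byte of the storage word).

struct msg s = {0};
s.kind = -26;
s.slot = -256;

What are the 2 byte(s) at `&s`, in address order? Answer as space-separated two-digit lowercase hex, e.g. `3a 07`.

9b 00

[10+:6] kind=-26 & 0x3f = 0x26; word=0x9800
[0+:10] slot=-256 & 0x3ff = 0x300; word=0x9b00
word = 0x9b00 → big-endian bytes:
  [0]=0x9b  [1]=0x00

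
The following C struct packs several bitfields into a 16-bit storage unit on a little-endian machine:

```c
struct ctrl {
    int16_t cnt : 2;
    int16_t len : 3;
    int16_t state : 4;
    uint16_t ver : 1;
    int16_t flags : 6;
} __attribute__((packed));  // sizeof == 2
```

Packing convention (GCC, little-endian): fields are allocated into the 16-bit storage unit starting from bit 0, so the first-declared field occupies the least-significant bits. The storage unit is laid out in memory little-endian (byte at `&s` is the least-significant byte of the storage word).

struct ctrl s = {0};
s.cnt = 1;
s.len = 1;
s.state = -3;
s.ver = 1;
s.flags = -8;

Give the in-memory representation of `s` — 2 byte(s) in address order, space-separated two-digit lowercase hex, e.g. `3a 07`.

a5 e3

cnt (2b) val=1 bits=0x1 at bit 0: 0x0001
len (3b) val=1 bits=0x1 at bit 2: 0x0005
state (4b) val=-3 bits=0xd at bit 5: 0x01a5
ver (1b) val=1 bits=0x1 at bit 9: 0x03a5
flags (6b) val=-8 bits=0x38 at bit 10: 0xe3a5
word = 0xe3a5 → little-endian bytes:
  [0]=0xa5  [1]=0xe3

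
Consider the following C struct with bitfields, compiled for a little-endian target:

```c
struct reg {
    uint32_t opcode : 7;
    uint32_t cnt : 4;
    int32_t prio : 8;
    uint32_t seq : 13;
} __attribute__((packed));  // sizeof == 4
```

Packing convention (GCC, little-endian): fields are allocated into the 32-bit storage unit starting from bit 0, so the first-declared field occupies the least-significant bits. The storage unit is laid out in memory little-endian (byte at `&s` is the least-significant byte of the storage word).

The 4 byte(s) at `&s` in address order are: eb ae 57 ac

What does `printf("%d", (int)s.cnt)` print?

13

[0]=0xeb [1]=0xae [2]=0x57 [3]=0xac (little-endian) → word 0xac57aeeb
opcode [0+:7] = (word>>0) & 0x7f = 107
cnt [7+:4] = (word>>7) & 0xf = 13  ←
prio [11+:8] = (word>>11) & 0xff = 245
seq [19+:13] = (word>>19) & 0x1fff = 5514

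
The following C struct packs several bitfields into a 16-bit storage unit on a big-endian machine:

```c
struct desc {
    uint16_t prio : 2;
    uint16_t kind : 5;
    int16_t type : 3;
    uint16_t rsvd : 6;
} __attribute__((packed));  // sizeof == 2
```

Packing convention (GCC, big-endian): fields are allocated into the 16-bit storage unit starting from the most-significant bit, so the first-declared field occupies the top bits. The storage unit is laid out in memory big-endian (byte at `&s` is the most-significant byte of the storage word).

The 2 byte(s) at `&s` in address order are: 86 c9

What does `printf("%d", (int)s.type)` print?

3

[0]=0x86 [1]=0xc9 (big-endian) → word 0x86c9
prio:2 @ bit 14 → (0x86c9>>14)&0x3 = 0x2
kind:5 @ bit 9 → (0x86c9>>9)&0x1f = 0x3
type:3 @ bit 6 → (0x86c9>>6)&0x7 = 0x3  ←
rsvd:6 @ bit 0 → (0x86c9>>0)&0x3f = 0x9
type signed 3b, MSB=0: value = 3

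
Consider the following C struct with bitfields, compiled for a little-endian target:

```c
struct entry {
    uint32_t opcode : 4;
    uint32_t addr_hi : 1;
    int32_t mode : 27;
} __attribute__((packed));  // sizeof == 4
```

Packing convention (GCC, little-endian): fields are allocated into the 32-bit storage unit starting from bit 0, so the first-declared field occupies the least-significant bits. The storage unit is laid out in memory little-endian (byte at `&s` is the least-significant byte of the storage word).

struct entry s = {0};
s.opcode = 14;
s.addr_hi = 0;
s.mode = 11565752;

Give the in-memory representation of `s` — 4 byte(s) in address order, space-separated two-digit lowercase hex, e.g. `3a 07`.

opcode:4 = 14 → 0xe << 0 → word 0x0000000e
addr_hi:1 = 0 → 0x0 << 4 → word 0x0000000e
mode:27 = 11565752 → 0xb07ab8 << 5 → word 0x160f570e
word = 0x160f570e → little-endian bytes:
  [0]=0x0e  [1]=0x57  [2]=0x0f  [3]=0x16

0e 57 0f 16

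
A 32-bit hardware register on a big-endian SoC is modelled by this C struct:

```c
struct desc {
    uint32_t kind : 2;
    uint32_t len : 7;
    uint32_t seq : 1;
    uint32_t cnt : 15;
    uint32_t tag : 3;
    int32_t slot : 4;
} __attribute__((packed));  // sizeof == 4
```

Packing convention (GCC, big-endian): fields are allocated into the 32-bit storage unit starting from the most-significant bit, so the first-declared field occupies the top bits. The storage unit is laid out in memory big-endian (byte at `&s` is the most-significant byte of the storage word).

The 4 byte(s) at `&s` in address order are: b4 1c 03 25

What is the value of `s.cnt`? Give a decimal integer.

14342

[0]=0xb4 [1]=0x1c [2]=0x03 [3]=0x25 (big-endian) → word 0xb41c0325
kind [30+:2] = (word>>30) & 0x3 = 2
len [23+:7] = (word>>23) & 0x7f = 104
seq [22+:1] = (word>>22) & 0x1 = 0
cnt [7+:15] = (word>>7) & 0x7fff = 14342  ←
tag [4+:3] = (word>>4) & 0x7 = 2
slot [0+:4] = (word>>0) & 0xf = 5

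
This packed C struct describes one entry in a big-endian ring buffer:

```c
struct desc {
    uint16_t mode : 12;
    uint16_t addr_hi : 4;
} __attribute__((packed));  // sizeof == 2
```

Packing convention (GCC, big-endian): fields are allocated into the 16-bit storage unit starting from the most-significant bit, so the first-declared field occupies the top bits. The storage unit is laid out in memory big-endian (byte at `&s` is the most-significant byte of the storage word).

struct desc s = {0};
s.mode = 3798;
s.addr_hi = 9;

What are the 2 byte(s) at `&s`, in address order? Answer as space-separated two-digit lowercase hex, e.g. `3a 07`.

ed 69

mode:12 = 3798 → 0xed6 << 4 → word 0xed60
addr_hi:4 = 9 → 0x9 << 0 → word 0xed69
word = 0xed69 → big-endian bytes:
  [0]=0xed  [1]=0x69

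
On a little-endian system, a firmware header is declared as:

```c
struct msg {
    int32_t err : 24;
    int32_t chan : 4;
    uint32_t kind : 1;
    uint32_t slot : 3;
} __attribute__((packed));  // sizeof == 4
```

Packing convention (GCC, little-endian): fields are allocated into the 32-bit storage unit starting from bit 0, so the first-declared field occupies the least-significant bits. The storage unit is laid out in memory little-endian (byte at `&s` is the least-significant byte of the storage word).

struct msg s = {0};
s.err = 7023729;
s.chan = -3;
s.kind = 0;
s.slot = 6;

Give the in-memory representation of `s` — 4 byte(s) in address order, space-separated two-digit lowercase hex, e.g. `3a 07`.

[0+:24] err=7023729 & 0xffffff = 0x6b2c71; word=0x006b2c71
[24+:4] chan=-3 & 0xf = 0xd; word=0x0d6b2c71
[28+:1] kind=0 & 0x1 = 0x0; word=0x0d6b2c71
[29+:3] slot=6 & 0x7 = 0x6; word=0xcd6b2c71
word = 0xcd6b2c71 → little-endian bytes:
  [0]=0x71  [1]=0x2c  [2]=0x6b  [3]=0xcd

71 2c 6b cd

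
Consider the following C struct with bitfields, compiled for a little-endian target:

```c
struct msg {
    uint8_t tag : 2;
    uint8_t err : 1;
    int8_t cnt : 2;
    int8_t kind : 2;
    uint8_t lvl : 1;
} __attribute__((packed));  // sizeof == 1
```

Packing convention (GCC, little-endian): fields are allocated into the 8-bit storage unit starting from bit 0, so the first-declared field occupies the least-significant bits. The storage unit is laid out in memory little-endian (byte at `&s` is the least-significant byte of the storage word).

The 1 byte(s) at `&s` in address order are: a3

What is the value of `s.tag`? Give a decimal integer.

[0]=0xa3 (little-endian) → word 0xa3
tag:2 @ bit 0 → (0xa3>>0)&0x3 = 0x3  ←
err:1 @ bit 2 → (0xa3>>2)&0x1 = 0x0
cnt:2 @ bit 3 → (0xa3>>3)&0x3 = 0x0
kind:2 @ bit 5 → (0xa3>>5)&0x3 = 0x1
lvl:1 @ bit 7 → (0xa3>>7)&0x1 = 0x1

3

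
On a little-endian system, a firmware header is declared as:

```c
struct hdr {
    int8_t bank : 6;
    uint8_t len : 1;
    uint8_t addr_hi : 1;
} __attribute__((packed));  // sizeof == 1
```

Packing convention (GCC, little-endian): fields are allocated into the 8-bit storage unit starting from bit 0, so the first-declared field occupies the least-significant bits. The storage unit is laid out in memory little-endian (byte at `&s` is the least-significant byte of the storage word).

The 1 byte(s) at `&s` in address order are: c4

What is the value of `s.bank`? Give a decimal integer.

4

[0]=0xc4 (little-endian) → word 0xc4
bank:6 @ bit 0 → (0xc4>>0)&0x3f = 0x4  ←
len:1 @ bit 6 → (0xc4>>6)&0x1 = 0x1
addr_hi:1 @ bit 7 → (0xc4>>7)&0x1 = 0x1
bank signed 6b, MSB=0: value = 4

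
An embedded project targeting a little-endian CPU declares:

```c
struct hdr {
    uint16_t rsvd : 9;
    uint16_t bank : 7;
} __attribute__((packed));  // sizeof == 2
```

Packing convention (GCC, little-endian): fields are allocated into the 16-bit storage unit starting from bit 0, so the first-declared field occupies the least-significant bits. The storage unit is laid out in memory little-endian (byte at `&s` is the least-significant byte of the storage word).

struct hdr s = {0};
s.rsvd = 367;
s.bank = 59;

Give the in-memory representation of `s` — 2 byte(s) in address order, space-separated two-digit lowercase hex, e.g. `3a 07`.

rsvd (9b) val=367 bits=0x16f at bit 0: 0x016f
bank (7b) val=59 bits=0x3b at bit 9: 0x776f
word = 0x776f → little-endian bytes:
  [0]=0x6f  [1]=0x77

6f 77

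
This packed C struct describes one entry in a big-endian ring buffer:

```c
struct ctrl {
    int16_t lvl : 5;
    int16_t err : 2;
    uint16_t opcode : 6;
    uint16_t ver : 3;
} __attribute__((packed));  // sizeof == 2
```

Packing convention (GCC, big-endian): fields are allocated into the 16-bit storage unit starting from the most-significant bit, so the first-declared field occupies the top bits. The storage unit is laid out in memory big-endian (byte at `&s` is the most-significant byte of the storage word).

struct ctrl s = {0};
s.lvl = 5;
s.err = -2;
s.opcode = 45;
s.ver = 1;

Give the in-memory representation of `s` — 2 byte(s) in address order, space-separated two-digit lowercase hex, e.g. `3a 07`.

lvl (5b) val=5 bits=0x5 at bit 11: 0x2800
err (2b) val=-2 bits=0x2 at bit 9: 0x2c00
opcode (6b) val=45 bits=0x2d at bit 3: 0x2d68
ver (3b) val=1 bits=0x1 at bit 0: 0x2d69
word = 0x2d69 → big-endian bytes:
  [0]=0x2d  [1]=0x69

2d 69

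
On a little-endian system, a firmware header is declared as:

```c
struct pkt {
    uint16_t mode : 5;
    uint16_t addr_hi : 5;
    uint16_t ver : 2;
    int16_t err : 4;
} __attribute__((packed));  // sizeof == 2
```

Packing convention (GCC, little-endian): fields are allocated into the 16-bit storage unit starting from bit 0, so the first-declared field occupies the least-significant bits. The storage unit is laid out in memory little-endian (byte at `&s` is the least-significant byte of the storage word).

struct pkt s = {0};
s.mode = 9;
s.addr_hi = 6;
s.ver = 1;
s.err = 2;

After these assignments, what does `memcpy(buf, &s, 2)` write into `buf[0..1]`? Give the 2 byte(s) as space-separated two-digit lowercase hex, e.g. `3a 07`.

c9 24

[0+:5] mode=9 & 0x1f = 0x9; word=0x0009
[5+:5] addr_hi=6 & 0x1f = 0x6; word=0x00c9
[10+:2] ver=1 & 0x3 = 0x1; word=0x04c9
[12+:4] err=2 & 0xf = 0x2; word=0x24c9
word = 0x24c9 → little-endian bytes:
  [0]=0xc9  [1]=0x24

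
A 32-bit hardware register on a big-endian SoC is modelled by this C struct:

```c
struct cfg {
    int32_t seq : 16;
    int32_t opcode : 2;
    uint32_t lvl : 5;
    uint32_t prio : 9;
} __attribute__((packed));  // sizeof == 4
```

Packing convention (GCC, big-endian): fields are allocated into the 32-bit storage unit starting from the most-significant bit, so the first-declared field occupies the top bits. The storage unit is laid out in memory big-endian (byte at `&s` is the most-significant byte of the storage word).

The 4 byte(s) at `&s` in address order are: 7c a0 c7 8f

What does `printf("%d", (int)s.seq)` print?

31904

[0]=0x7c [1]=0xa0 [2]=0xc7 [3]=0x8f (big-endian) → word 0x7ca0c78f
seq:16 @ bit 16 → (0x7ca0c78f>>16)&0xffff = 0x7ca0  ←
opcode:2 @ bit 14 → (0x7ca0c78f>>14)&0x3 = 0x3
lvl:5 @ bit 9 → (0x7ca0c78f>>9)&0x1f = 0x3
prio:9 @ bit 0 → (0x7ca0c78f>>0)&0x1ff = 0x18f
seq signed 16b, MSB=0: value = 31904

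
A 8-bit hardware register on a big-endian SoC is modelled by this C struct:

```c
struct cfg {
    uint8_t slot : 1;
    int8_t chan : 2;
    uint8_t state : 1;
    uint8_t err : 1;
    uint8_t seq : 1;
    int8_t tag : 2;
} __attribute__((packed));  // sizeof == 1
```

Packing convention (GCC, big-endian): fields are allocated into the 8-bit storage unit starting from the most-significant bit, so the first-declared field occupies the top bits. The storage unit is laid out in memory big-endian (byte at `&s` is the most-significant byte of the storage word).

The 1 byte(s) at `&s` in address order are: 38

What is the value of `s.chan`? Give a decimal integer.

[0]=0x38 (big-endian) → word 0x38
slot:1 @ bit 7 → (0x38>>7)&0x1 = 0x0
chan:2 @ bit 5 → (0x38>>5)&0x3 = 0x1  ←
state:1 @ bit 4 → (0x38>>4)&0x1 = 0x1
err:1 @ bit 3 → (0x38>>3)&0x1 = 0x1
seq:1 @ bit 2 → (0x38>>2)&0x1 = 0x0
tag:2 @ bit 0 → (0x38>>0)&0x3 = 0x0
chan signed 2b, MSB=0: value = 1

1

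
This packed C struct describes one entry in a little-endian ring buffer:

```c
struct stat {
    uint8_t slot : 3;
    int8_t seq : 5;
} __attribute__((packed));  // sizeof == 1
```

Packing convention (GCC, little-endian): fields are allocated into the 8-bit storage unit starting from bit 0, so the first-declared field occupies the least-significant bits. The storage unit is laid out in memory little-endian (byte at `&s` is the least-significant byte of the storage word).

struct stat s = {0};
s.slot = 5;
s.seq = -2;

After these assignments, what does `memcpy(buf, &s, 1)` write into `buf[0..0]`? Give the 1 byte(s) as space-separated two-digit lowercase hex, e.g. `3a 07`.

f5

[0+:3] slot=5 & 0x7 = 0x5; word=0x05
[3+:5] seq=-2 & 0x1f = 0x1e; word=0xf5
word = 0xf5 → little-endian bytes:
  [0]=0xf5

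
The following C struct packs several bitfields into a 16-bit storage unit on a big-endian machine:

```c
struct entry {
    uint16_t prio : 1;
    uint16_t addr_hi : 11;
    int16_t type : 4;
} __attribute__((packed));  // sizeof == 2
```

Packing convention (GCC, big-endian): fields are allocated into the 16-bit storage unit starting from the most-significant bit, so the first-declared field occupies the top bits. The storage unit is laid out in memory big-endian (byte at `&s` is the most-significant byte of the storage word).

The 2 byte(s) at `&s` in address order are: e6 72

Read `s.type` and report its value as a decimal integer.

[0]=0xe6 [1]=0x72 (big-endian) → word 0xe672
prio [15+:1] = (word>>15) & 0x1 = 1
addr_hi [4+:11] = (word>>4) & 0x7ff = 1639
type [0+:4] = (word>>0) & 0xf = 2  ←
type signed 4b, MSB=0: value = 2

2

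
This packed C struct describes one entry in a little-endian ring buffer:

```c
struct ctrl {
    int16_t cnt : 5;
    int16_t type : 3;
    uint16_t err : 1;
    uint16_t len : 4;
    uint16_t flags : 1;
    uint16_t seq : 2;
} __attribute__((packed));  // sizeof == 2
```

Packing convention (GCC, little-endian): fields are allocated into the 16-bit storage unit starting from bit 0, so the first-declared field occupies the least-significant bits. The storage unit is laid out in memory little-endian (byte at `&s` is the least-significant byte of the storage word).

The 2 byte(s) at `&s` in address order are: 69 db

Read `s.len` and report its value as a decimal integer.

[0]=0x69 [1]=0xdb (little-endian) → word 0xdb69
cnt:5 @ bit 0 → (0xdb69>>0)&0x1f = 0x9
type:3 @ bit 5 → (0xdb69>>5)&0x7 = 0x3
err:1 @ bit 8 → (0xdb69>>8)&0x1 = 0x1
len:4 @ bit 9 → (0xdb69>>9)&0xf = 0xd  ←
flags:1 @ bit 13 → (0xdb69>>13)&0x1 = 0x0
seq:2 @ bit 14 → (0xdb69>>14)&0x3 = 0x3

13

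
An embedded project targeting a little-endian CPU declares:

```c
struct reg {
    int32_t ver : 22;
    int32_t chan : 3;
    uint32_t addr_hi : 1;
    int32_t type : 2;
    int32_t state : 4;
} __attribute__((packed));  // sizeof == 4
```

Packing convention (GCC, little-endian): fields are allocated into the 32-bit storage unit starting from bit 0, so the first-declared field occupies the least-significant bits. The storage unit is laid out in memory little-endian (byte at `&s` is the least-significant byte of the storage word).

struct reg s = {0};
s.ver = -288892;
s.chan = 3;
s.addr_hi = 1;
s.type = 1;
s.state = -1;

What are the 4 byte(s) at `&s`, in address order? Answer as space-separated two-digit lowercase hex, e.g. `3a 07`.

ver:22 = -288892 → 0x3b9784 << 0 → word 0x003b9784
chan:3 = 3 → 0x3 << 22 → word 0x00fb9784
addr_hi:1 = 1 → 0x1 << 25 → word 0x02fb9784
type:2 = 1 → 0x1 << 26 → word 0x06fb9784
state:4 = -1 → 0xf << 28 → word 0xf6fb9784
word = 0xf6fb9784 → little-endian bytes:
  [0]=0x84  [1]=0x97  [2]=0xfb  [3]=0xf6

84 97 fb f6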